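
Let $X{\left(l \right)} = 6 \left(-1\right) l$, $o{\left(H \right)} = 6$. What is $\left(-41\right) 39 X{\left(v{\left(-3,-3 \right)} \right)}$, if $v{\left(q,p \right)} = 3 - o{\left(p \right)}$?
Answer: $-28782$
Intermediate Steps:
$v{\left(q,p \right)} = -3$ ($v{\left(q,p \right)} = 3 - 6 = -3$)
$X{\left(l \right)} = - 6 l$
$\left(-41\right) 39 X{\left(v{\left(-3,-3 \right)} \right)} = \left(-41\right) 39 \left(\left(-6\right) \left(-3\right)\right) = \left(-1599\right) 18 = -28782$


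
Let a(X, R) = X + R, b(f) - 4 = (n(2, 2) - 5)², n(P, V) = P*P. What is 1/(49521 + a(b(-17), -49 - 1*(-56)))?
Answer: 1/49533 ≈ 2.0189e-5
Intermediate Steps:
n(P, V) = P²
b(f) = 5 (b(f) = 4 + (2² - 5)² = 4 + (4 - 5)² = 4 + (-1)² = 4 + 1 = 5)
a(X, R) = R + X
1/(49521 + a(b(-17), -49 - 1*(-56))) = 1/(49521 + ((-49 - 1*(-56)) + 5)) = 1/(49521 + ((-49 + 56) + 5)) = 1/(49521 + (7 + 5)) = 1/(49521 + 12) = 1/49533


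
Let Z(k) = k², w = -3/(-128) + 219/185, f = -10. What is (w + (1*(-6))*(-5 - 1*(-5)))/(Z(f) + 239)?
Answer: 9529/2675840 ≈ 0.0035611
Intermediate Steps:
w = 28587/23680 (w = -3*(-1/128) + 219*(1/185) = 3/128 + 219/185 = 28587/23680 ≈ 1.2072)
(w + (1*(-6))*(-5 - 1*(-5)))/(Z(f) + 239) = (28587/23680 + (1*(-6))*(-5 - 1*(-5)))/((-10)² + 239) = (28587/23680 - 6*(-5 + 5))/(100 + 239) = (28587/23680 - 6*0)/339 = (28587/23680 + 0)*(1/339) = (28587/23680)*(1/339) = 9529/2675840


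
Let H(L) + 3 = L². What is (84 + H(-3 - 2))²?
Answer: 11236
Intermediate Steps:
H(L) = -3 + L²
(84 + H(-3 - 2))² = (84 + (-3 + (-3 - 2)²))² = (84 + (-3 + (-5)²))² = (84 + (-3 + 25))² = (84 + 22)² = 106² = 11236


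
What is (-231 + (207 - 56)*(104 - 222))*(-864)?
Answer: 15594336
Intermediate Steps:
(-231 + (207 - 56)*(104 - 222))*(-864) = (-231 + 151*(-118))*(-864) = (-231 - 17818)*(-864) = -18049*(-864) = 15594336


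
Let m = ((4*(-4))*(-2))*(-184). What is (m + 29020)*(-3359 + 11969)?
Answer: 199166520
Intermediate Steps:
m = -5888 (m = -16*(-2)*(-184) = 32*(-184) = -5888)
(m + 29020)*(-3359 + 11969) = (-5888 + 29020)*(-3359 + 11969) = 23132*8610 = 199166520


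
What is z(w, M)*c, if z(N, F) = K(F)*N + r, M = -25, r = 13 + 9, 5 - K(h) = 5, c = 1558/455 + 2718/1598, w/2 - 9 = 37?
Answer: 40990114/363545 ≈ 112.75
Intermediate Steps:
w = 92 (w = 18 + 2*37 = 18 + 74 = 92)
c = 1863187/363545 (c = 1558*(1/455) + 2718*(1/1598) = 1558/455 + 1359/799 = 1863187/363545 ≈ 5.1251)
K(h) = 0 (K(h) = 5 - 1*5 = 5 - 5 = 0)
r = 22
z(N, F) = 22 (z(N, F) = 0*N + 22 = 0 + 22 = 22)
z(w, M)*c = 22*(1863187/363545) = 40990114/363545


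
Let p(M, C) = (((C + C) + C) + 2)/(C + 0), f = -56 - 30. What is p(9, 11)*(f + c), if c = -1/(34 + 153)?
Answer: -562905/2057 ≈ -273.65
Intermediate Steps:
f = -86
p(M, C) = (2 + 3*C)/C (p(M, C) = ((2*C + C) + 2)/C = (3*C + 2)/C = (2 + 3*C)/C)
c = -1/187 ≈ -0.0053476
p(9, 11)*(f + c) = (3 + 2/11)*(-86 - 1/187) = (3 + 2*(1/11))*(-16083/187) = (3 + 2/11)*(-16083/187) = (35/11)*(-16083/187) = -562905/2057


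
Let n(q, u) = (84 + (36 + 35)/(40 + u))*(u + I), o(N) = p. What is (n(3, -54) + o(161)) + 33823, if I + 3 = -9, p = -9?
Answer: 200233/7 ≈ 28605.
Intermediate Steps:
I = -12 (I = -3 - 9 = -12)
o(N) = -9
n(q, u) = (-12 + u)*(84 + 71/(40 + u)) (n(q, u) = (84 + (36 + 35)/(40 + u))*(u - 12) = (84 + 71/(40 + u))*(-12 + u) = (-12 + u)*(84 + 71/(40 + u)))
(n(3, -54) + o(161)) + 33823 = ((-41172 + 84*(-54)² + 2423*(-54))/(40 - 54) - 9) + 33823 = ((-41172 + 84*2916 - 130842)/(-14) - 9) + 33823 = (-(-41172 + 244944 - 130842)/14 - 9) + 33823 = (-1/14*72930 - 9) + 33823 = (-36465/7 - 9) + 33823 = -36528/7 + 33823 = 200233/7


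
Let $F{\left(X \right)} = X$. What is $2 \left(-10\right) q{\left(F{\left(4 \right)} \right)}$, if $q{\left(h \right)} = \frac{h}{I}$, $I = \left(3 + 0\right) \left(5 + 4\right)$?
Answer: $- \frac{80}{27} \approx -2.963$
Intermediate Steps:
$I = 27$ ($I = 3 \cdot 9 = 27$)
$q{\left(h \right)} = \frac{h}{27}$
$2 \left(-10\right) q{\left(F{\left(4 \right)} \right)} = 2 \left(-10\right) \frac{1}{27} \cdot 4 = \left(-20\right) \frac{4}{27} = - \frac{80}{27}$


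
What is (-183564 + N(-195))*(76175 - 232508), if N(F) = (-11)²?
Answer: 28678194519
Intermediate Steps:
N(F) = 121
(-183564 + N(-195))*(76175 - 232508) = (-183564 + 121)*(76175 - 232508) = -183443*(-156333) = 28678194519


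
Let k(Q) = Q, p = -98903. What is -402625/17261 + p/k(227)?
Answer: -1798560558/3918247 ≈ -459.02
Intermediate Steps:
-402625/17261 + p/k(227) = -402625/17261 - 98903/227 = -1798560558/3918247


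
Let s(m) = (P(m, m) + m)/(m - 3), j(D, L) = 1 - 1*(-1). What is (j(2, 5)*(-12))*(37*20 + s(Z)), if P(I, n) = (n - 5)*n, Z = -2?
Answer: -88512/5 ≈ -17702.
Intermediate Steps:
P(I, n) = n*(-5 + n) (P(I, n) = (-5 + n)*n = n*(-5 + n))
j(D, L) = 2 (j(D, L) = 1 + 1 = 2)
s(m) = (m + m*(-5 + m))/(-3 + m) (s(m) = (m*(-5 + m) + m)/(m - 3) = (m + m*(-5 + m))/(-3 + m))
(j(2, 5)*(-12))*(37*20 + s(Z)) = (2*(-12))*(37*20 - 2*(-4 - 2)/(-3 - 2)) = -24*(740 - 2*(-6)/(-5)) = -24*(740 - 2*(-⅕)*(-6)) = -24*(740 - 12/5) = -24*3688/5 = -88512/5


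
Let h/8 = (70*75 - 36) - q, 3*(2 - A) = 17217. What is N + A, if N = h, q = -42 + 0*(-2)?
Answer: 36311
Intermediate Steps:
A = -5737 (A = 2 - 1/3*17217 = 2 - 5739 = -5737)
q = -42 (q = -42 + 0 = -42)
h = 42048 (h = 8*((70*75 - 36) - 1*(-42)) = 8*((5250 - 36) + 42) = 8*(5214 + 42) = 8*5256 = 42048)
N = 42048
N + A = 42048 - 5737 = 36311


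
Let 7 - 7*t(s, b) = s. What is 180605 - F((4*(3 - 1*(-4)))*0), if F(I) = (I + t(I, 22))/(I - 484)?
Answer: 87412821/484 ≈ 1.8061e+5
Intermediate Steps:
t(s, b) = 1 - s/7
F(I) = (1 + 6*I/7)/(-484 + I) (F(I) = (I + (1 - I/7))/(I - 484) = (1 + 6*I/7)/(-484 + I))
180605 - F((4*(3 - 1*(-4)))*0) = 180605 - (7 + 6*((4*(3 - 1*(-4)))*0))/(7*(-484 + (4*(3 - 1*(-4)))*0)) = 180605 - (7 + 6*((4*(3 + 4))*0))/(7*(-484 + (4*(3 + 4))*0)) = 180605 - (7 + 6*((4*7)*0))/(7*(-484 + (4*7)*0)) = 180605 - (7 + 6*(28*0))/(7*(-484 + 28*0)) = 180605 - (7 + 6*0)/(7*(-484 + 0)) = 180605 - (7 + 0)/(7*(-484)) = 180605 - (-1)*7/(7*484) = 180605 - 1*(-1/484) = 180605 + 1/484 = 87412821/484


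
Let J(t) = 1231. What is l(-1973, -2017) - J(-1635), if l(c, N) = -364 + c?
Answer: -3568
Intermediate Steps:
l(-1973, -2017) - J(-1635) = (-364 - 1973) - 1*1231 = -2337 - 1231 = -3568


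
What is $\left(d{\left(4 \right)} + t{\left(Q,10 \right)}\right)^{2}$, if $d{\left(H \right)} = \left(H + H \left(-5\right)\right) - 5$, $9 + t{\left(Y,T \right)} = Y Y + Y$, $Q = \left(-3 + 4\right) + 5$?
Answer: $144$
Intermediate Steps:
$Q = 6$ ($Q = 1 + 5 = 6$)
$t{\left(Y,T \right)} = -9 + Y + Y^{2}$ ($t{\left(Y,T \right)} = -9 + \left(Y Y + Y\right) = -9 + \left(Y^{2} + Y\right) = -9 + \left(Y + Y^{2}\right) = -9 + Y + Y^{2}$)
$d{\left(H \right)} = -5 - 4 H$ ($d{\left(H \right)} = \left(H - 5 H\right) - 5 = - 4 H - 5 = -5 - 4 H$)
$\left(d{\left(4 \right)} + t{\left(Q,10 \right)}\right)^{2} = \left(\left(-5 - 16\right) + \left(-9 + 6 + 6^{2}\right)\right)^{2} = \left(\left(-5 - 16\right) + \left(-9 + 6 + 36\right)\right)^{2} = \left(-21 + 33\right)^{2} = 12^{2} = 144$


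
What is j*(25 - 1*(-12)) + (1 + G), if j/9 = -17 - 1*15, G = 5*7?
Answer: -10620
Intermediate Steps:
G = 35
j = -288 (j = 9*(-17 - 1*15) = 9*(-17 - 15) = 9*(-32) = -288)
j*(25 - 1*(-12)) + (1 + G) = -288*(25 - 1*(-12)) + (1 + 35) = -288*(25 + 12) + 36 = -288*37 + 36 = -10656 + 36 = -10620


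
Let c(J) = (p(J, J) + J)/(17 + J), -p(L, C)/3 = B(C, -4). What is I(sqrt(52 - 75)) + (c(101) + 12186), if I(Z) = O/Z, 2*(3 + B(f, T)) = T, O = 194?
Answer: 719032/59 - 194*I*sqrt(23)/23 ≈ 12187.0 - 40.452*I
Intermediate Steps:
B(f, T) = -3 + T/2
p(L, C) = 15 (p(L, C) = -3*(-3 + (1/2)*(-4)) = -3*(-3 - 2) = -3*(-5) = 15)
I(Z) = 194/Z
c(J) = (15 + J)/(17 + J)
I(sqrt(52 - 75)) + (c(101) + 12186) = 194/(sqrt(52 - 75)) + ((15 + 101)/(17 + 101) + 12186) = 194/(sqrt(-23)) + (116/118 + 12186) = 194/((I*sqrt(23))) + ((1/118)*116 + 12186) = 194*(-I*sqrt(23)/23) + (58/59 + 12186) = -194*I*sqrt(23)/23 + 719032/59 = 719032/59 - 194*I*sqrt(23)/23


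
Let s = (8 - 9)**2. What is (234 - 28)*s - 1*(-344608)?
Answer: 344814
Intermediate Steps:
s = 1 (s = (-1)**2 = 1)
(234 - 28)*s - 1*(-344608) = (234 - 28)*1 - 1*(-344608) = 206*1 + 344608 = 206 + 344608 = 344814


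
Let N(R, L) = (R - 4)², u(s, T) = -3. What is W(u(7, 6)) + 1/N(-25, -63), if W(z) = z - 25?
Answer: -23547/841 ≈ -27.999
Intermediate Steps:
W(z) = -25 + z
N(R, L) = (-4 + R)²
W(u(7, 6)) + 1/N(-25, -63) = (-25 - 3) + 1/((-4 - 25)²) = -28 + 1/((-29)²) = -28 + 1/841 = -23547/841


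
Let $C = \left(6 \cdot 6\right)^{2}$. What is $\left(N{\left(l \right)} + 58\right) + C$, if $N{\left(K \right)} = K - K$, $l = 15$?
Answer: $1354$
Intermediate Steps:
$C = 1296$ ($C = 36^{2} = 1296$)
$N{\left(K \right)} = 0$
$\left(N{\left(l \right)} + 58\right) + C = \left(0 + 58\right) + 1296 = 58 + 1296 = 1354$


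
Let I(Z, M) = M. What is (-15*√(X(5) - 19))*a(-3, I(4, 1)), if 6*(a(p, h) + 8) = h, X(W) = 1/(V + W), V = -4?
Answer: 705*I*√2/2 ≈ 498.51*I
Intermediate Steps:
X(W) = 1/(-4 + W)
a(p, h) = -8 + h/6
(-15*√(X(5) - 19))*a(-3, I(4, 1)) = (-15*√(1/(-4 + 5) - 19))*(-8 + (⅙)*1) = (-15*√(1/1 - 19))*(-8 + ⅙) = -15*√(1 - 19)*(-47/6) = -45*I*√2*(-47/6) = 705*I*√2/2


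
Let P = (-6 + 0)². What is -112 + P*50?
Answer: 1688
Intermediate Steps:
P = 36 (P = (-6)² = 36)
-112 + P*50 = -112 + 36*50 = -112 + 1800 = 1688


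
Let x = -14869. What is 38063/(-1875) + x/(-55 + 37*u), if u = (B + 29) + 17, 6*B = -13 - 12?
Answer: -508206541/16794375 ≈ -30.261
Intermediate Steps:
B = -25/6 (B = (-13 - 12)/6 = (1/6)*(-25) = -25/6 ≈ -4.1667)
u = 251/6 (u = (-25/6 + 29) + 17 = 149/6 + 17 = 251/6 ≈ 41.833)
38063/(-1875) + x/(-55 + 37*u) = 38063/(-1875) - 14869/(-55 + 37*(251/6)) = 38063*(-1/1875) - 14869/(-55 + 9287/6) = -38063/1875 - 14869/8957/6 = -38063/1875 - 14869*6/8957 = -38063/1875 - 89214/8957 = -508206541/16794375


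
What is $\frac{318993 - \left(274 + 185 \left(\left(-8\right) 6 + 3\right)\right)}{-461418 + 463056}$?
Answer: $\frac{163522}{819} \approx 199.66$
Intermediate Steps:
$\frac{318993 - \left(274 + 185 \left(\left(-8\right) 6 + 3\right)\right)}{-461418 + 463056} = \frac{318993 - \left(274 + 185 \left(-48 + 3\right)\right)}{1638} = \left(318993 - -8051\right) \frac{1}{1638} = \left(318993 + \left(8325 - 274\right)\right) \frac{1}{1638} = \left(318993 + 8051\right) \frac{1}{1638} = 327044 \cdot \frac{1}{1638} = \frac{163522}{819}$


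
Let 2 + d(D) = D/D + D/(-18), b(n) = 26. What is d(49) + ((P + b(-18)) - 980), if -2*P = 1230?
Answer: -28309/18 ≈ -1572.7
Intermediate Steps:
P = -615 (P = -1/2*1230 = -615)
d(D) = -1 - D/18 (d(D) = -2 + (D/D + D/(-18)) = -2 + (1 + D*(-1/18)) = -2 + (1 - D/18) = -1 - D/18)
d(49) + ((P + b(-18)) - 980) = (-1 - 1/18*49) + ((-615 + 26) - 980) = (-1 - 49/18) + (-589 - 980) = -67/18 - 1569 = -28309/18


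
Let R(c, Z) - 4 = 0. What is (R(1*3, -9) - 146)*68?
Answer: -9656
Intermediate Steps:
R(c, Z) = 4 (R(c, Z) = 4 + 0 = 4)
(R(1*3, -9) - 146)*68 = (4 - 146)*68 = -142*68 = -9656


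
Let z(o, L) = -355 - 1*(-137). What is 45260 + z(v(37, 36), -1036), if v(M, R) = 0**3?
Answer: 45042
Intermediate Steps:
v(M, R) = 0
z(o, L) = -218 (z(o, L) = -355 + 137 = -218)
45260 + z(v(37, 36), -1036) = 45260 - 218 = 45042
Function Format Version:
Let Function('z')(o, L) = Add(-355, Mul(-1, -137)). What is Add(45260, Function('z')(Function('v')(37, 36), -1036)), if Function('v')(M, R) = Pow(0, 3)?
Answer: 45042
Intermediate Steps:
Function('v')(M, R) = 0
Function('z')(o, L) = -218 (Function('z')(o, L) = Add(-355, 137) = -218)
Add(45260, Function('z')(Function('v')(37, 36), -1036)) = Add(45260, -218) = 45042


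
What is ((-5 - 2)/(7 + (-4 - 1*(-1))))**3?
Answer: -343/64 ≈ -5.3594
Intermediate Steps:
((-5 - 2)/(7 + (-4 - 1*(-1))))**3 = (-7/(7 + (-4 + 1)))**3 = (-7/(7 - 3))**3 = (-7/4)**3 = -343/64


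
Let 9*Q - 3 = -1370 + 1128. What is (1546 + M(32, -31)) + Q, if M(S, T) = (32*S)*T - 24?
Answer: -272237/9 ≈ -30249.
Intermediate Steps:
Q = -239/9 (Q = 1/3 + (-1370 + 1128)/9 = 1/3 + (1/9)*(-242) = 1/3 - 242/9 = -239/9 ≈ -26.556)
M(S, T) = -24 + 32*S*T (M(S, T) = 32*S*T - 24 = -24 + 32*S*T)
(1546 + M(32, -31)) + Q = (1546 + (-24 + 32*32*(-31))) - 239/9 = (1546 + (-24 - 31744)) - 239/9 = (1546 - 31768) - 239/9 = -30222 - 239/9 = -272237/9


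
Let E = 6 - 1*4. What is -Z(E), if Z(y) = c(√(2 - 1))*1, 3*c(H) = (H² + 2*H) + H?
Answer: -4/3 ≈ -1.3333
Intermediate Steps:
c(H) = H + H²/3 (c(H) = ((H² + 2*H) + H)/3 = (H² + 3*H)/3 = H + H²/3)
E = 2 (E = 6 - 4 = 2)
Z(y) = 4/3 (Z(y) = (√(2 - 1)*(3 + √(2 - 1))/3)*1 = (√1*(3 + √1)/3)*1 = ((⅓)*1*(3 + 1))*1 = ((⅓)*1*4)*1 = (4/3)*1 = 4/3)
-Z(E) = -1*4/3 = -4/3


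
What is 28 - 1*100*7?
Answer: -672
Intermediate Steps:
28 - 1*100*7 = 28 - 100*7 = 28 - 700 = -672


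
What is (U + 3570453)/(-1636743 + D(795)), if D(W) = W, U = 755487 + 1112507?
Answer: -5438447/1635948 ≈ -3.3243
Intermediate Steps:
U = 1867994
(U + 3570453)/(-1636743 + D(795)) = (1867994 + 3570453)/(-1636743 + 795) = 5438447/(-1635948) = 5438447*(-1/1635948) = -5438447/1635948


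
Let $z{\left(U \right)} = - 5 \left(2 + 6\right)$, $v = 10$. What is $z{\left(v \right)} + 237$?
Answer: $197$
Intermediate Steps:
$z{\left(U \right)} = -40$ ($z{\left(U \right)} = \left(-5\right) 8 = -40$)
$z{\left(v \right)} + 237 = -40 + 237 = 197$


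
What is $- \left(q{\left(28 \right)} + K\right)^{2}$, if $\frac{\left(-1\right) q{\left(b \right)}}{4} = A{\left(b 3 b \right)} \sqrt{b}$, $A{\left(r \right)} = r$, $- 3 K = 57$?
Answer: $-2478293353 - 715008 \sqrt{7} \approx -2.4802 \cdot 10^{9}$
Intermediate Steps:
$K = -19$ ($K = \left(- \frac{1}{3}\right) 57 = -19$)
$q{\left(b \right)} = - 12 b^{\frac{5}{2}}$ ($q{\left(b \right)} = - 4 b 3 b \sqrt{b} = - 4 \cdot 3 b b \sqrt{b} = - 4 \cdot 3 b^{2} \sqrt{b} = - 4 \cdot 3 b^{\frac{5}{2}} = - 12 b^{\frac{5}{2}}$)
$- \left(q{\left(28 \right)} + K\right)^{2} = - \left(- 12 \cdot 28^{\frac{5}{2}} - 19\right)^{2} = - \left(- 12 \cdot 1568 \sqrt{7} - 19\right)^{2} = - \left(- 18816 \sqrt{7} - 19\right)^{2} = - \left(-19 - 18816 \sqrt{7}\right)^{2}$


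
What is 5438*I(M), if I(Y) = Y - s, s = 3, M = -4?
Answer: -38066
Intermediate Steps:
I(Y) = -3 + Y (I(Y) = Y - 1*3 = Y - 3 = -3 + Y)
5438*I(M) = 5438*(-3 - 4) = 5438*(-7) = -38066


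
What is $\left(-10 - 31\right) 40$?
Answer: $-1640$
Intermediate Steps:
$\left(-10 - 31\right) 40 = \left(-41\right) 40 = -1640$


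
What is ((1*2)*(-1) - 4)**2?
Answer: 36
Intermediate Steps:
((1*2)*(-1) - 4)**2 = (2*(-1) - 4)**2 = (-2 - 4)**2 = (-6)**2 = 36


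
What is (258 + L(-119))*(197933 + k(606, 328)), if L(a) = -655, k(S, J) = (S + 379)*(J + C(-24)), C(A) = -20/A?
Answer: -1243008191/6 ≈ -2.0717e+8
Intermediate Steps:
k(S, J) = (379 + S)*(⅚ + J) (k(S, J) = (S + 379)*(J - 20/(-24)) = (379 + S)*(J - 20*(-1/24)) = (379 + S)*(J + ⅚) = (379 + S)*(⅚ + J))
(258 + L(-119))*(197933 + k(606, 328)) = (258 - 655)*(197933 + (1895/6 + 379*328 + (⅚)*606 + 328*606)) = -397*(197933 + (1895/6 + 124312 + 505 + 198768)) = -397*(197933 + 1943405/6) = -397*3131003/6 = -1243008191/6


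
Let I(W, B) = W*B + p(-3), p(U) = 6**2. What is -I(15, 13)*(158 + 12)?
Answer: -39270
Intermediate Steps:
p(U) = 36
I(W, B) = 36 + B*W (I(W, B) = W*B + 36 = B*W + 36 = 36 + B*W)
-I(15, 13)*(158 + 12) = -(36 + 13*15)*(158 + 12) = -(36 + 195)*170 = -231*170 = -1*39270 = -39270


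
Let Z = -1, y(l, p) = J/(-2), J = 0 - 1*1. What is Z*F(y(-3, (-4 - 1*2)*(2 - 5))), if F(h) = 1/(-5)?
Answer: 1/5 ≈ 0.20000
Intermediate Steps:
J = -1 (J = 0 - 1 = -1)
y(l, p) = 1/2 (y(l, p) = -1/(-2) = -1*(-1/2) = 1/2)
F(h) = -1/5
Z*F(y(-3, (-4 - 1*2)*(2 - 5))) = -1*(-1/5) = 1/5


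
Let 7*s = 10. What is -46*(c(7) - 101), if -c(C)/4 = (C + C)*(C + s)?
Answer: 26358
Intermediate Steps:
s = 10/7 (s = (⅐)*10 = 10/7 ≈ 1.4286)
c(C) = -8*C*(10/7 + C) (c(C) = -4*(C + C)*(C + 10/7) = -4*2*C*(10/7 + C) = -8*C*(10/7 + C))
-46*(c(7) - 101) = -46*(-8/7*7*(10 + 7*7) - 101) = -46*(-8/7*7*(10 + 49) - 101) = -46*(-8/7*7*59 - 101) = -46*(-472 - 101) = -46*(-573) = 26358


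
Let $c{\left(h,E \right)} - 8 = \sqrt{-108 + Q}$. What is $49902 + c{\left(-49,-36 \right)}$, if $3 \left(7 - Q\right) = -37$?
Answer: $49910 + \frac{i \sqrt{798}}{3} \approx 49910.0 + 9.4163 i$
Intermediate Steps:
$Q = \frac{58}{3}$ ($Q = 7 - - \frac{37}{3} = 7 + \frac{37}{3} = \frac{58}{3} \approx 19.333$)
$c{\left(h,E \right)} = 8 + \frac{i \sqrt{798}}{3}$ ($c{\left(h,E \right)} = 8 + \sqrt{-108 + \frac{58}{3}} = 8 + \sqrt{- \frac{266}{3}} = 8 + \frac{i \sqrt{798}}{3}$)
$49902 + c{\left(-49,-36 \right)} = 49902 + \left(8 + \frac{i \sqrt{798}}{3}\right) = 49910 + \frac{i \sqrt{798}}{3}$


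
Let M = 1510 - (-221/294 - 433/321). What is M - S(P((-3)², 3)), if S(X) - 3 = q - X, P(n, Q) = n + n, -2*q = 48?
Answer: 16264841/10486 ≈ 1551.1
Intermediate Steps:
q = -24 (q = -½*48 = -24)
P(n, Q) = 2*n
S(X) = -21 - X (S(X) = 3 + (-24 - X) = -21 - X)
M = 15855887/10486 (M = 1510 - (-221*1/294 - 433*1/321) = 1510 - (-221/294 - 433/321) = 1510 - 1*(-22027/10486) = 1510 + 22027/10486 = 15855887/10486 ≈ 1512.1)
M - S(P((-3)², 3)) = 15855887/10486 - (-21 - 2*(-3)²) = 15855887/10486 - (-21 - 2*9) = 15855887/10486 - (-21 - 1*18) = 15855887/10486 - (-21 - 18) = 15855887/10486 - 1*(-39) = 15855887/10486 + 39 = 16264841/10486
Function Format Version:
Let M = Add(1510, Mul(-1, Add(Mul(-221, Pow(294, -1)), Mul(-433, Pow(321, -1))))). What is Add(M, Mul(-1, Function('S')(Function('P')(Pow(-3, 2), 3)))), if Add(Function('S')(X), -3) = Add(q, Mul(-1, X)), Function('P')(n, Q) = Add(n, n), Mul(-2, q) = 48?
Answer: Rational(16264841, 10486) ≈ 1551.1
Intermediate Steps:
q = -24 (q = Mul(Rational(-1, 2), 48) = -24)
Function('P')(n, Q) = Mul(2, n)
Function('S')(X) = Add(-21, Mul(-1, X)) (Function('S')(X) = Add(3, Add(-24, Mul(-1, X))) = Add(-21, Mul(-1, X)))
M = Rational(15855887, 10486) (M = Add(1510, Mul(-1, Add(Mul(-221, Rational(1, 294)), Mul(-433, Rational(1, 321))))) = Add(1510, Mul(-1, Add(Rational(-221, 294), Rational(-433, 321)))) = Add(1510, Mul(-1, Rational(-22027, 10486))) = Add(1510, Rational(22027, 10486)) = Rational(15855887, 10486) ≈ 1512.1)
Add(M, Mul(-1, Function('S')(Function('P')(Pow(-3, 2), 3)))) = Add(Rational(15855887, 10486), Mul(-1, Add(-21, Mul(-1, Mul(2, Pow(-3, 2)))))) = Add(Rational(15855887, 10486), Mul(-1, Add(-21, Mul(-1, Mul(2, 9))))) = Add(Rational(15855887, 10486), Mul(-1, Add(-21, Mul(-1, 18)))) = Add(Rational(15855887, 10486), Mul(-1, Add(-21, -18))) = Add(Rational(15855887, 10486), Mul(-1, -39)) = Add(Rational(15855887, 10486), 39) = Rational(16264841, 10486)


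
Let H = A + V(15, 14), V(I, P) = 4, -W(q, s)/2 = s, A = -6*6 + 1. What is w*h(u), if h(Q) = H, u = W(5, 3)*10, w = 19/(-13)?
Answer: 589/13 ≈ 45.308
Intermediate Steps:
A = -35 (A = -36 + 1 = -35)
W(q, s) = -2*s
w = -19/13 (w = 19*(-1/13) = -19/13 ≈ -1.4615)
u = -60 (u = -2*3*10 = -6*10 = -60)
H = -31 (H = -35 + 4 = -31)
h(Q) = -31
w*h(u) = -19/13*(-31) = 589/13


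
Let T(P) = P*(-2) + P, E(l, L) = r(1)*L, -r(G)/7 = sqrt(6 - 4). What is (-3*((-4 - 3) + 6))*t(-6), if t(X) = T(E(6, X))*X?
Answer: 756*sqrt(2) ≈ 1069.1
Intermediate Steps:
r(G) = -7*sqrt(2) (r(G) = -7*sqrt(6 - 4) = -7*sqrt(2))
E(l, L) = -7*L*sqrt(2) (E(l, L) = (-7*sqrt(2))*L = -7*L*sqrt(2))
T(P) = -P (T(P) = -2*P + P = -P)
t(X) = 7*sqrt(2)*X**2 (t(X) = (-(-7)*X*sqrt(2))*X = (7*X*sqrt(2))*X = 7*sqrt(2)*X**2)
(-3*((-4 - 3) + 6))*t(-6) = (-3*((-4 - 3) + 6))*(7*sqrt(2)*(-6)**2) = (-3*(-7 + 6))*(7*sqrt(2)*36) = (-3*(-1))*(252*sqrt(2)) = 3*(252*sqrt(2)) = 756*sqrt(2)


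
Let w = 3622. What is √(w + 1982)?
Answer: 2*√1401 ≈ 74.860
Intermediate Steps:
√(w + 1982) = √(3622 + 1982) = √5604 = 2*√1401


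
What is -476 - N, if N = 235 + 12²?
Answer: -855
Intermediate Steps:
N = 379 (N = 235 + 144 = 379)
-476 - N = -476 - 1*379 = -476 - 379 = -855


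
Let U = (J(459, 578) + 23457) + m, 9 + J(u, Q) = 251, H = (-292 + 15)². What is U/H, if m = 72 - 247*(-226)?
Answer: 79593/76729 ≈ 1.0373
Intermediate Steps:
H = 76729 (H = (-277)² = 76729)
J(u, Q) = 242 (J(u, Q) = -9 + 251 = 242)
m = 55894 (m = 72 + 55822 = 55894)
U = 79593 (U = (242 + 23457) + 55894 = 23699 + 55894 = 79593)
U/H = 79593/76729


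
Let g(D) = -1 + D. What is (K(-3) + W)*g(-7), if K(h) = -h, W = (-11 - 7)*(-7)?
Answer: -1032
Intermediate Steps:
W = 126 (W = -18*(-7) = 126)
(K(-3) + W)*g(-7) = (-1*(-3) + 126)*(-1 - 7) = (3 + 126)*(-8) = 129*(-8) = -1032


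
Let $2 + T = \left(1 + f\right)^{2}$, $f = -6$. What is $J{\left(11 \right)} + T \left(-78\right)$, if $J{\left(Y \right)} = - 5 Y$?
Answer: $-1849$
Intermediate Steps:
$T = 23$ ($T = -2 + \left(1 - 6\right)^{2} = -2 + \left(-5\right)^{2} = -2 + 25 = 23$)
$J{\left(11 \right)} + T \left(-78\right) = \left(-5\right) 11 + 23 \left(-78\right) = -55 - 1794 = -1849$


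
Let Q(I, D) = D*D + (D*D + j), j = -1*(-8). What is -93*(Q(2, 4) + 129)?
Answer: -15717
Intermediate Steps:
j = 8
Q(I, D) = 8 + 2*D**2 (Q(I, D) = D*D + (D*D + 8) = D**2 + (D**2 + 8) = D**2 + (8 + D**2) = 8 + 2*D**2)
-93*(Q(2, 4) + 129) = -93*((8 + 2*4**2) + 129) = -93*((8 + 2*16) + 129) = -93*((8 + 32) + 129) = -93*(40 + 129) = -93*169 = -15717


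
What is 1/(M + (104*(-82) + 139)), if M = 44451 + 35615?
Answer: 1/71677 ≈ 1.3951e-5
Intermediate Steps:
M = 80066
1/(M + (104*(-82) + 139)) = 1/(80066 + (104*(-82) + 139)) = 1/(80066 + (-8528 + 139)) = 1/(80066 - 8389) = 1/71677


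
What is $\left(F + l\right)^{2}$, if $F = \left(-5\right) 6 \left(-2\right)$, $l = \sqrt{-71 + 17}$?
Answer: $3546 + 360 i \sqrt{6} \approx 3546.0 + 881.82 i$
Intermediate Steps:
$l = 3 i \sqrt{6}$ ($l = \sqrt{-54} = 3 i \sqrt{6} \approx 7.3485 i$)
$F = 60$ ($F = \left(-30\right) \left(-2\right) = 60$)
$\left(F + l\right)^{2} = \left(60 + 3 i \sqrt{6}\right)^{2}$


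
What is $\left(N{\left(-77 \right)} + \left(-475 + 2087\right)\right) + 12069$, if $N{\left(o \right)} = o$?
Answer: $13604$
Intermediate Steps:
$\left(N{\left(-77 \right)} + \left(-475 + 2087\right)\right) + 12069 = \left(-77 + \left(-475 + 2087\right)\right) + 12069 = \left(-77 + 1612\right) + 12069 = 1535 + 12069 = 13604$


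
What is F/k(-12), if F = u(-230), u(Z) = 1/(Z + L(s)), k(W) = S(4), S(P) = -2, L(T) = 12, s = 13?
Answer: 1/436 ≈ 0.0022936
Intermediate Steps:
k(W) = -2
u(Z) = 1/(12 + Z) (u(Z) = 1/(Z + 12) = 1/(12 + Z))
F = -1/218 (F = 1/(12 - 230) = 1/(-218) = -1/218 ≈ -0.0045872)
F/k(-12) = -1/218/(-2) = -1/218*(-½) = 1/436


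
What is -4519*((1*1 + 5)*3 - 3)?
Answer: -67785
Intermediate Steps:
-4519*((1*1 + 5)*3 - 3) = -4519*((1 + 5)*3 - 3) = -4519*(6*3 - 3) = -4519*(18 - 3) = -4519*15 = -67785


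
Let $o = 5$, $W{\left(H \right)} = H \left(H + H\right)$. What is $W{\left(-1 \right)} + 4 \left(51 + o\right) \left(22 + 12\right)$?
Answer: $7618$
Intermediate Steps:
$W{\left(H \right)} = 2 H^{2}$ ($W{\left(H \right)} = H 2 H = 2 H^{2}$)
$W{\left(-1 \right)} + 4 \left(51 + o\right) \left(22 + 12\right) = 2 \left(-1\right)^{2} + 4 \left(51 + 5\right) \left(22 + 12\right) = 2 \cdot 1 + 4 \cdot 56 \cdot 34 = 2 + 4 \cdot 1904 = 2 + 7616 = 7618$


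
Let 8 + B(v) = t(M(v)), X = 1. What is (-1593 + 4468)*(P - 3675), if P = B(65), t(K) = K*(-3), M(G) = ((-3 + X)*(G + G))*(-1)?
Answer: -12831125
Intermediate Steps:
M(G) = 4*G (M(G) = ((-3 + 1)*(G + G))*(-1) = -4*G*(-1) = 4*G)
t(K) = -3*K
B(v) = -8 - 12*v
P = -788 (P = -8 - 12*65 = -8 - 780 = -788)
(-1593 + 4468)*(P - 3675) = (-1593 + 4468)*(-788 - 3675) = 2875*(-4463) = -12831125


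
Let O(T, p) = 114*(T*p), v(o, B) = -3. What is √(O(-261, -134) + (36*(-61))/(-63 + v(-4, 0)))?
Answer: √482435382/11 ≈ 1996.8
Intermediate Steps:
O(T, p) = 114*T*p
√(O(-261, -134) + (36*(-61))/(-63 + v(-4, 0))) = √(114*(-261)*(-134) + (36*(-61))/(-63 - 3)) = √(3987036 - 2196/(-66)) = √(3987036 - 2196*(-1/66)) = √(3987036 + 366/11) = √(43857762/11) = √482435382/11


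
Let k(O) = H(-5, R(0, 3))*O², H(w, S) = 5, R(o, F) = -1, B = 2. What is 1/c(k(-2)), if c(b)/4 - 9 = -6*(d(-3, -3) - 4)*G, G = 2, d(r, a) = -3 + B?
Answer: 1/276 ≈ 0.0036232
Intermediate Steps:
d(r, a) = -1 (d(r, a) = -3 + 2 = -1)
k(O) = 5*O²
c(b) = 276 (c(b) = 36 + 4*(-6*(-1 - 4)*2) = 36 + 4*(-(-30)*2) = 36 + 4*(-6*(-10)) = 36 + 4*60 = 36 + 240 = 276)
1/c(k(-2)) = 1/276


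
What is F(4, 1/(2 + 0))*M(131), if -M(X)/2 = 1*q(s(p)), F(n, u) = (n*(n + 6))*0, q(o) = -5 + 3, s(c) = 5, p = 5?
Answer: 0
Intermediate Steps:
q(o) = -2
F(n, u) = 0 (F(n, u) = (n*(6 + n))*0 = 0)
M(X) = 4 (M(X) = -2*(-2) = 4)
F(4, 1/(2 + 0))*M(131) = 0*4 = 0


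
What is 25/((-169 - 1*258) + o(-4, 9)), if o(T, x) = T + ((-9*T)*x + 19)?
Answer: -25/88 ≈ -0.28409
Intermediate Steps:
o(T, x) = 19 + T - 9*T*x (o(T, x) = T + (-9*T*x + 19) = T + (19 - 9*T*x) = 19 + T - 9*T*x)
25/((-169 - 1*258) + o(-4, 9)) = 25/((-169 - 1*258) + (19 - 4 - 9*(-4)*9)) = 25/((-169 - 258) + (19 - 4 + 324)) = 25/(-427 + 339) = 25/(-88) = 25*(-1/88) = -25/88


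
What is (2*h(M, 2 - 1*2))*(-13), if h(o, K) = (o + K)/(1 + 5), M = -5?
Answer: 65/3 ≈ 21.667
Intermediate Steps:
h(o, K) = K/6 + o/6 (h(o, K) = (K + o)/6 = (K + o)*(⅙) = K/6 + o/6)
(2*h(M, 2 - 1*2))*(-13) = (2*((2 - 1*2)/6 + (⅙)*(-5)))*(-13) = (2*((2 - 2)/6 - ⅚))*(-13) = (2*((⅙)*0 - ⅚))*(-13) = (2*(0 - ⅚))*(-13) = (2*(-⅚))*(-13) = -5/3*(-13) = 65/3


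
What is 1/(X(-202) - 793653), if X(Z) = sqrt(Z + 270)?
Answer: -793653/629885084341 - 2*sqrt(17)/629885084341 ≈ -1.2600e-6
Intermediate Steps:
X(Z) = sqrt(270 + Z)
1/(X(-202) - 793653) = 1/(sqrt(270 - 202) - 793653) = 1/(sqrt(68) - 793653) = 1/(2*sqrt(17) - 793653) = 1/(-793653 + 2*sqrt(17))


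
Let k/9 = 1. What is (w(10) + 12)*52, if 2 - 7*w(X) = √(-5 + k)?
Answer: 624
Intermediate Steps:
k = 9 (k = 9*1 = 9)
w(X) = 0 (w(X) = 2/7 - √(-5 + 9)/7 = 2/7 - √4/7 = 2/7 - ⅐*2 = 2/7 - 2/7 = 0)
(w(10) + 12)*52 = (0 + 12)*52 = 12*52 = 624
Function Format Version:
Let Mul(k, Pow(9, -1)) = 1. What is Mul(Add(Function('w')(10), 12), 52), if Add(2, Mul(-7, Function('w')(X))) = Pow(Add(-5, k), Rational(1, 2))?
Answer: 624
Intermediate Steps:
k = 9 (k = Mul(9, 1) = 9)
Function('w')(X) = 0 (Function('w')(X) = Add(Rational(2, 7), Mul(Rational(-1, 7), Pow(Add(-5, 9), Rational(1, 2)))) = Add(Rational(2, 7), Mul(Rational(-1, 7), Pow(4, Rational(1, 2)))) = Add(Rational(2, 7), Mul(Rational(-1, 7), 2)) = Add(Rational(2, 7), Rational(-2, 7)) = 0)
Mul(Add(Function('w')(10), 12), 52) = Mul(Add(0, 12), 52) = Mul(12, 52) = 624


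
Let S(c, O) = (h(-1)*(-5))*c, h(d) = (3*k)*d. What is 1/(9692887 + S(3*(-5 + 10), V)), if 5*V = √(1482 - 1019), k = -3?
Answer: 1/9692212 ≈ 1.0318e-7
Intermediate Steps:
h(d) = -9*d (h(d) = (3*(-3))*d = -9*d)
V = √463/5 (V = √(1482 - 1019)/5 = √463/5 ≈ 4.3035)
S(c, O) = -45*c (S(c, O) = (-9*(-1)*(-5))*c = (9*(-5))*c = -45*c)
1/(9692887 + S(3*(-5 + 10), V)) = 1/(9692887 - 135*(-5 + 10)) = 1/(9692887 - 135*5) = 1/(9692887 - 45*15) = 1/(9692887 - 675) = 1/9692212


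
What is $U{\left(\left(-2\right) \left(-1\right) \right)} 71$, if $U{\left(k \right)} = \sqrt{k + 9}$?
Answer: $71 \sqrt{11} \approx 235.48$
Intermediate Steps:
$U{\left(k \right)} = \sqrt{9 + k}$
$U{\left(\left(-2\right) \left(-1\right) \right)} 71 = \sqrt{9 - -2} \cdot 71 = \sqrt{9 + 2} \cdot 71 = \sqrt{11} \cdot 71 = 71 \sqrt{11}$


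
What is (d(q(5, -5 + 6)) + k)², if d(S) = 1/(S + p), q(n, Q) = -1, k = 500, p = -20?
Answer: 110229001/441 ≈ 2.4995e+5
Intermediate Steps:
d(S) = 1/(-20 + S) (d(S) = 1/(S - 20) = 1/(-20 + S))
(d(q(5, -5 + 6)) + k)² = (1/(-20 - 1) + 500)² = (1/(-21) + 500)² = (-1/21 + 500)² = (10499/21)² = 110229001/441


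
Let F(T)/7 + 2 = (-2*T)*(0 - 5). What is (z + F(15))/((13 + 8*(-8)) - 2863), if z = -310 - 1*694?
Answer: -16/1457 ≈ -0.010981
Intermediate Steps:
z = -1004 (z = -310 - 694 = -1004)
F(T) = -14 + 70*T (F(T) = -14 + 7*((-2*T)*(0 - 5)) = -14 + 7*(-2*T*(-5)) = -14 + 7*(10*T) = -14 + 70*T)
(z + F(15))/((13 + 8*(-8)) - 2863) = (-1004 + (-14 + 70*15))/((13 + 8*(-8)) - 2863) = (-1004 + (-14 + 1050))/((13 - 64) - 2863) = (-1004 + 1036)/(-51 - 2863) = 32/(-2914) = 32*(-1/2914) = -16/1457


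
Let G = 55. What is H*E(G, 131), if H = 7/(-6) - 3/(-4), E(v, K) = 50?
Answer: -125/6 ≈ -20.833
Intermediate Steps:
H = -5/12 (H = 7*(-1/6) - 3*(-1/4) = -7/6 + 3/4 = -5/12 ≈ -0.41667)
H*E(G, 131) = -5/12*50 = -125/6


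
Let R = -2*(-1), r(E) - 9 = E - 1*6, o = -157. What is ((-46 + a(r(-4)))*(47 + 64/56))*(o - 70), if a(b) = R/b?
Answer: 3671952/7 ≈ 5.2457e+5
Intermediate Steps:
r(E) = 3 + E (r(E) = 9 + (E - 1*6) = 9 + (E - 6) = 9 + (-6 + E) = 3 + E)
R = 2
a(b) = 2/b
((-46 + a(r(-4)))*(47 + 64/56))*(o - 70) = ((-46 + 2/(3 - 4))*(47 + 64/56))*(-157 - 70) = ((-46 + 2/(-1))*(47 + 64*(1/56)))*(-227) = ((-46 + 2*(-1))*(47 + 8/7))*(-227) = ((-46 - 2)*(337/7))*(-227) = -48*337/7*(-227) = -16176/7*(-227) = 3671952/7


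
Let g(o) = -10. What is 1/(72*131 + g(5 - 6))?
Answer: 1/9422 ≈ 0.00010613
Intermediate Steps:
1/(72*131 + g(5 - 6)) = 1/(72*131 - 10) = 1/(9432 - 10) = 1/9422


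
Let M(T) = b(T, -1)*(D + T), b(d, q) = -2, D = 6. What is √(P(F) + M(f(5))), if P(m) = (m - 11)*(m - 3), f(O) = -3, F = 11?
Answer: I*√6 ≈ 2.4495*I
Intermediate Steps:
M(T) = -12 - 2*T (M(T) = -2*(6 + T) = -12 - 2*T)
P(m) = (-11 + m)*(-3 + m)
√(P(F) + M(f(5))) = √((33 + 11² - 14*11) + (-12 - 2*(-3))) = √((33 + 121 - 154) + (-12 + 6)) = √(0 - 6) = √(-6) = I*√6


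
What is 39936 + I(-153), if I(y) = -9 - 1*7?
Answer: 39920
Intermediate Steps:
I(y) = -16 (I(y) = -9 - 7 = -16)
39936 + I(-153) = 39936 - 16 = 39920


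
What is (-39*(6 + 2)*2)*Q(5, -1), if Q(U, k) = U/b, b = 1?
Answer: -3120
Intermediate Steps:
Q(U, k) = U (Q(U, k) = U/1 = U*1 = U)
(-39*(6 + 2)*2)*Q(5, -1) = -39*(6 + 2)*2*5 = -312*2*5 = -39*16*5 = -624*5 = -3120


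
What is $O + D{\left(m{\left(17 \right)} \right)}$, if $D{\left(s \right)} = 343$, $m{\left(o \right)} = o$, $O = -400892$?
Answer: $-400549$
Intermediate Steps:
$O + D{\left(m{\left(17 \right)} \right)} = -400892 + 343 = -400549$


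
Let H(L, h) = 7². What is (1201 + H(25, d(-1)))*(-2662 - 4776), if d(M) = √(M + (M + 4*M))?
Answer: -9297500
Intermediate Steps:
d(M) = √6*√M (d(M) = √(M + 5*M) = √(6*M) = √6*√M)
H(L, h) = 49
(1201 + H(25, d(-1)))*(-2662 - 4776) = (1201 + 49)*(-2662 - 4776) = 1250*(-7438) = -9297500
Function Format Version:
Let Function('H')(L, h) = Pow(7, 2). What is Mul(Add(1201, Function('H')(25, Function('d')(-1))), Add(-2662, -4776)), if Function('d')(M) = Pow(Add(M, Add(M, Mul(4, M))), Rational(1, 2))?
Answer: -9297500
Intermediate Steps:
Function('d')(M) = Mul(Pow(6, Rational(1, 2)), Pow(M, Rational(1, 2))) (Function('d')(M) = Pow(Add(M, Mul(5, M)), Rational(1, 2)) = Pow(Mul(6, M), Rational(1, 2)) = Mul(Pow(6, Rational(1, 2)), Pow(M, Rational(1, 2))))
Function('H')(L, h) = 49
Mul(Add(1201, Function('H')(25, Function('d')(-1))), Add(-2662, -4776)) = Mul(Add(1201, 49), Add(-2662, -4776)) = Mul(1250, -7438) = -9297500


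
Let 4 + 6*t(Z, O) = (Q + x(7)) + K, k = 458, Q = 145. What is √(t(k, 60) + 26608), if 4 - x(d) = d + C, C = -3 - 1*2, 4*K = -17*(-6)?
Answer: √958899/6 ≈ 163.21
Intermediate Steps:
K = 51/2 (K = (-17*(-6))/4 = (¼)*102 = 51/2 ≈ 25.500)
C = -5 (C = -3 - 2 = -5)
x(d) = 9 - d (x(d) = 4 - (d - 5) = 4 - (-5 + d) = 4 + (5 - d) = 9 - d)
t(Z, O) = 337/12 (t(Z, O) = -⅔ + ((145 + (9 - 1*7)) + 51/2)/6 = -⅔ + ((145 + (9 - 7)) + 51/2)/6 = -⅔ + ((145 + 2) + 51/2)/6 = -⅔ + (147 + 51/2)/6 = -⅔ + (⅙)*(345/2) = -⅔ + 115/4 = 337/12)
√(t(k, 60) + 26608) = √(337/12 + 26608) = √(319633/12) = √958899/6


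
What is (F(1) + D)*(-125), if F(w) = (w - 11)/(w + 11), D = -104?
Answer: 78625/6 ≈ 13104.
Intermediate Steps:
F(w) = (-11 + w)/(11 + w)
(F(1) + D)*(-125) = ((-11 + 1)/(11 + 1) - 104)*(-125) = (-10/12 - 104)*(-125) = ((1/12)*(-10) - 104)*(-125) = (-5/6 - 104)*(-125) = -629/6*(-125) = 78625/6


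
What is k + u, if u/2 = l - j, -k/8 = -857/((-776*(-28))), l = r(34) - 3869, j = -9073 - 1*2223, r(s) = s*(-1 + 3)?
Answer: 40713697/2716 ≈ 14990.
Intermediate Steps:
r(s) = 2*s (r(s) = s*2 = 2*s)
j = -11296 (j = -9073 - 2223 = -11296)
l = -3801 (l = 2*34 - 3869 = 68 - 3869 = -3801)
k = 857/2716 (k = -(-6856)/((-776*(-28))) = -(-6856)/21728 = -8*(-857/21728) = 857/2716 ≈ 0.31554)
u = 14990 (u = 2*(-3801 - 1*(-11296)) = 2*(-3801 + 11296) = 2*7495 = 14990)
k + u = 857/2716 + 14990 = 40713697/2716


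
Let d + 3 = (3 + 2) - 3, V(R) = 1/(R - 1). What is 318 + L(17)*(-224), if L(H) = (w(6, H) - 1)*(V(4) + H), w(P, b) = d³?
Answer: 24250/3 ≈ 8083.3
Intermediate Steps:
V(R) = 1/(-1 + R)
d = -1 (d = -3 + ((3 + 2) - 3) = -3 + (5 - 3) = -3 + 2 = -1)
w(P, b) = -1 (w(P, b) = (-1)³ = -1)
L(H) = -⅔ - 2*H (L(H) = (-1 - 1)*(1/(-1 + 4) + H) = -2*(1/3 + H) = -2*(⅓ + H) = -⅔ - 2*H)
318 + L(17)*(-224) = 318 + (-⅔ - 2*17)*(-224) = 318 + (-⅔ - 34)*(-224) = 318 - 104/3*(-224) = 318 + 23296/3 = 24250/3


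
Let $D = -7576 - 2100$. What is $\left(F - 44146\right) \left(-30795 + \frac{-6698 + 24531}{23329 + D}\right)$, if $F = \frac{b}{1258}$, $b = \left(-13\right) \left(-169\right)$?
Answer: $\frac{3891288641625707}{2862579} \approx 1.3594 \cdot 10^{9}$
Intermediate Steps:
$D = -9676$
$b = 2197$
$F = \frac{2197}{1258} \approx 1.7464$
$\left(F - 44146\right) \left(-30795 + \frac{-6698 + 24531}{23329 + D}\right) = \left(\frac{2197}{1258} - 44146\right) \left(-30795 + \frac{-6698 + 24531}{23329 - 9676}\right) = - \frac{55533471 \left(-30795 + \frac{17833}{13653}\right)}{1258} = \left(- \frac{55533471}{1258}\right) \left(- \frac{420426302}{13653}\right) = \frac{3891288641625707}{2862579}$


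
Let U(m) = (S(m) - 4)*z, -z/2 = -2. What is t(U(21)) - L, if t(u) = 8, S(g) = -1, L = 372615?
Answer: -372607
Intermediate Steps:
z = 4 (z = -2*(-2) = 4)
U(m) = -20 (U(m) = (-1 - 4)*4 = -5*4 = -20)
t(U(21)) - L = 8 - 1*372615 = 8 - 372615 = -372607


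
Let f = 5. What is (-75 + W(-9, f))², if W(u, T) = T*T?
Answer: 2500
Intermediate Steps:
W(u, T) = T²
(-75 + W(-9, f))² = (-75 + 5²)² = (-75 + 25)² = (-50)² = 2500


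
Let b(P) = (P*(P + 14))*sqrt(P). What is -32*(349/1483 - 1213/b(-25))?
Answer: -11168/1483 - 38816*I/1375 ≈ -7.5307 - 28.23*I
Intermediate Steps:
b(P) = P**(3/2)*(14 + P) (b(P) = (P*(14 + P))*sqrt(P) = P**(3/2)*(14 + P))
-32*(349/1483 - 1213/b(-25)) = -32*(349/1483 - 1213*I/(125*(14 - 25))) = -32*(349*(1/1483) - 1213*(-I/1375)) = -32*(349/1483 - 1213*(-I/1375)) = -32*(349/1483 - (-1213)*I/1375) = -32*(349/1483 + 1213*I/1375) = -11168/1483 - 38816*I/1375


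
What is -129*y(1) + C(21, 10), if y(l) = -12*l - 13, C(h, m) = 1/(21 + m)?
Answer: 99976/31 ≈ 3225.0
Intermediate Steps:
y(l) = -13 - 12*l
-129*y(1) + C(21, 10) = -129*(-13 - 12*1) + 1/(21 + 10) = -129*(-13 - 12) + 1/31 = -129*(-25) + 1/31 = 3225 + 1/31 = 99976/31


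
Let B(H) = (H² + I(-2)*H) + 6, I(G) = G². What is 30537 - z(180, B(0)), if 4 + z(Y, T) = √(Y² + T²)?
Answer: 30541 - 6*√901 ≈ 30361.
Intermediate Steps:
B(H) = 6 + H² + 4*H (B(H) = (H² + (-2)²*H) + 6 = (H² + 4*H) + 6 = 6 + H² + 4*H)
z(Y, T) = -4 + √(T² + Y²) (z(Y, T) = -4 + √(Y² + T²) = -4 + √(T² + Y²))
30537 - z(180, B(0)) = 30537 - (-4 + √((6 + 0² + 4*0)² + 180²)) = 30537 - (-4 + √((6 + 0 + 0)² + 32400)) = 30537 - (-4 + √(6² + 32400)) = 30537 - (-4 + √(36 + 32400)) = 30537 - (-4 + √32436) = 30537 - (-4 + 6*√901) = 30537 + (4 - 6*√901) = 30541 - 6*√901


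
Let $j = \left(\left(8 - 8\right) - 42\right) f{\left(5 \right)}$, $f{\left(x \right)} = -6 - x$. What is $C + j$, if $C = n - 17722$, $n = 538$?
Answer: $-16722$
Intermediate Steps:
$C = -17184$ ($C = 538 - 17722 = -17184$)
$j = 462$ ($j = \left(\left(8 - 8\right) - 42\right) \left(-6 - 5\right) = \left(0 - 42\right) \left(-11\right) = \left(-42\right) \left(-11\right) = 462$)
$C + j = -17184 + 462 = -16722$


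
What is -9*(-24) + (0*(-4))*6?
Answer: 216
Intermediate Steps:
-9*(-24) + (0*(-4))*6 = 216 + 0*6 = 216 + 0 = 216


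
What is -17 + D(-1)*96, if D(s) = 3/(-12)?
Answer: -41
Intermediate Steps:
D(s) = -¼ (D(s) = 3*(-1/12) = -¼)
-17 + D(-1)*96 = -17 - ¼*96 = -17 - 24 = -41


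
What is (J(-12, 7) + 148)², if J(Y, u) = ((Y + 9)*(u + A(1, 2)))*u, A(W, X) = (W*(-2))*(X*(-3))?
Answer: 63001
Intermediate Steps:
A(W, X) = 6*W*X (A(W, X) = (-2*W)*(-3*X) = 6*W*X)
J(Y, u) = u*(9 + Y)*(12 + u) (J(Y, u) = ((Y + 9)*(u + 6*1*2))*u = ((9 + Y)*(u + 12))*u = ((9 + Y)*(12 + u))*u = u*(9 + Y)*(12 + u))
(J(-12, 7) + 148)² = (7*(108 + 9*7 + 12*(-12) - 12*7) + 148)² = (7*(108 + 63 - 144 - 84) + 148)² = (7*(-57) + 148)² = (-399 + 148)² = (-251)² = 63001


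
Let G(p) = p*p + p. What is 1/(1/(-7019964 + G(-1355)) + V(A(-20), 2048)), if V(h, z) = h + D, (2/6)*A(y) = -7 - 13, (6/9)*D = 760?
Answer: 5185294/5600117519 ≈ 0.00092593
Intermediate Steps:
D = 1140 (D = (3/2)*760 = 1140)
G(p) = p + p² (G(p) = p² + p = p + p²)
A(y) = -60 (A(y) = 3*(-7 - 13) = 3*(-20) = -60)
V(h, z) = 1140 + h (V(h, z) = h + 1140 = 1140 + h)
1/(1/(-7019964 + G(-1355)) + V(A(-20), 2048)) = 1/(1/(-7019964 - 1355*(1 - 1355)) + (1140 - 60)) = 1/(1/(-7019964 - 1355*(-1354)) + 1080) = 1/(1/(-7019964 + 1834670) + 1080) = 1/(1/(-5185294) + 1080) = 1/(-1/5185294 + 1080) = 1/(5600117519/5185294) = 5185294/5600117519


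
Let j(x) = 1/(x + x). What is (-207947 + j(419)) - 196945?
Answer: -339299495/838 ≈ -4.0489e+5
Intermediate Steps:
j(x) = 1/(2*x)
(-207947 + j(419)) - 196945 = (-207947 + (½)/419) - 196945 = (-207947 + (½)*(1/419)) - 196945 = (-207947 + 1/838) - 196945 = -174259585/838 - 196945 = -339299495/838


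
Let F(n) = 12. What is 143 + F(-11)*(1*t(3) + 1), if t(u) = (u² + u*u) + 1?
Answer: 383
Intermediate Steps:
t(u) = 1 + 2*u² (t(u) = (u² + u²) + 1 = 2*u² + 1 = 1 + 2*u²)
143 + F(-11)*(1*t(3) + 1) = 143 + 12*(1*(1 + 2*3²) + 1) = 143 + 12*(1*(1 + 2*9) + 1) = 143 + 12*(1*(1 + 18) + 1) = 143 + 12*(1*19 + 1) = 143 + 12*(19 + 1) = 143 + 12*20 = 143 + 240 = 383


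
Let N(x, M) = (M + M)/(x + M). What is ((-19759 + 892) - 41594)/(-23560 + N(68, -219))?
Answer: 9129611/3557122 ≈ 2.5666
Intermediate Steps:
N(x, M) = 2*M/(M + x) (N(x, M) = (2*M)/(M + x) = 2*M/(M + x))
((-19759 + 892) - 41594)/(-23560 + N(68, -219)) = ((-19759 + 892) - 41594)/(-23560 + 2*(-219)/(-219 + 68)) = (-18867 - 41594)/(-23560 + 2*(-219)/(-151)) = -60461/(-23560 + 2*(-219)*(-1/151)) = -60461/(-23560 + 438/151) = -60461/(-3557122/151) = -60461*(-151/3557122) = 9129611/3557122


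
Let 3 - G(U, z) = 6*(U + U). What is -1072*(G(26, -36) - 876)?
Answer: 1270320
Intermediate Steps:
G(U, z) = 3 - 12*U (G(U, z) = 3 - 6*(U + U) = 3 - 6*2*U = 3 - 12*U)
-1072*(G(26, -36) - 876) = -1072*((3 - 12*26) - 876) = -1072*((3 - 312) - 876) = -1072*(-309 - 876) = -1072*(-1185) = 1270320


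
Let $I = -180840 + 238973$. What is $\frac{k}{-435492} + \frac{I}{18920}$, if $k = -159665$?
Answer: $\frac{7084329559}{2059877160} \approx 3.4392$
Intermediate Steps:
$I = 58133$
$\frac{k}{-435492} + \frac{I}{18920} = - \frac{159665}{-435492} + \frac{58133}{18920} = \left(-159665\right) \left(- \frac{1}{435492}\right) + 58133 \cdot \frac{1}{18920} = \frac{159665}{435492} + \frac{58133}{18920} = \frac{7084329559}{2059877160}$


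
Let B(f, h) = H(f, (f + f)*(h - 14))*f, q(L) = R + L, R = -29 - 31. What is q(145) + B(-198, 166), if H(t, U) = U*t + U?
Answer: -2347849067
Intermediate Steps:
R = -60
H(t, U) = U + U*t
q(L) = -60 + L
B(f, h) = 2*f**2*(1 + f)*(-14 + h) (B(f, h) = (((f + f)*(h - 14))*(1 + f))*f = (((2*f)*(-14 + h))*(1 + f))*f = ((2*f*(-14 + h))*(1 + f))*f = (2*f*(1 + f)*(-14 + h))*f = 2*f**2*(1 + f)*(-14 + h))
q(145) + B(-198, 166) = (-60 + 145) + 2*(-198)**2*(1 - 198)*(-14 + 166) = 85 + 2*39204*(-197)*152 = 85 - 2347849152 = -2347849067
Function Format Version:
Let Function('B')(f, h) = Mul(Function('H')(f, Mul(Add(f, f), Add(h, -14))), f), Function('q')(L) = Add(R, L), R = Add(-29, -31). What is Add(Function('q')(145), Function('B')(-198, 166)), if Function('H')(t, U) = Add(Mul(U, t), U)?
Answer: -2347849067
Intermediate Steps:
R = -60
Function('H')(t, U) = Add(U, Mul(U, t))
Function('q')(L) = Add(-60, L)
Function('B')(f, h) = Mul(2, Pow(f, 2), Add(1, f), Add(-14, h)) (Function('B')(f, h) = Mul(Mul(Mul(Add(f, f), Add(h, -14)), Add(1, f)), f) = Mul(Mul(Mul(Mul(2, f), Add(-14, h)), Add(1, f)), f) = Mul(Mul(Mul(2, f, Add(-14, h)), Add(1, f)), f) = Mul(Mul(2, f, Add(1, f), Add(-14, h)), f) = Mul(2, Pow(f, 2), Add(1, f), Add(-14, h)))
Add(Function('q')(145), Function('B')(-198, 166)) = Add(Add(-60, 145), Mul(2, Pow(-198, 2), Add(1, -198), Add(-14, 166))) = Add(85, Mul(2, 39204, -197, 152)) = Add(85, -2347849152) = -2347849067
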